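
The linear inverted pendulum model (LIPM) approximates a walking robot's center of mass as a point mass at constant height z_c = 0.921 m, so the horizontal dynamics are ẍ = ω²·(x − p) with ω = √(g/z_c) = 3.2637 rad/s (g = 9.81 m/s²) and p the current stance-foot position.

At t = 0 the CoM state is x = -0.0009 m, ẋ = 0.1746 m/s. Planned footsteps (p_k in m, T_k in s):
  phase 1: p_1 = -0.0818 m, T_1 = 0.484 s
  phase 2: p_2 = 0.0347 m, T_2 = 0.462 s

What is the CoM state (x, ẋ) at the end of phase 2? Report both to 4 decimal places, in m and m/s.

x = 1.2324, ẋ = 3.9890

phase 1: p=-0.0818, T=0.484, ωT=1.579631, cosh=2.529607, sinh=2.323556; start (x,ẋ)=(-0.000900, 0.174600) → end (x,ẋ)=(0.247150, 1.055166)
phase 2: p=0.0347, T=0.462, ωT=1.507829, cosh=2.369153, sinh=2.147763; start (x,ẋ)=(0.247150, 1.055166) → end (x,ẋ)=(1.232405, 3.989049)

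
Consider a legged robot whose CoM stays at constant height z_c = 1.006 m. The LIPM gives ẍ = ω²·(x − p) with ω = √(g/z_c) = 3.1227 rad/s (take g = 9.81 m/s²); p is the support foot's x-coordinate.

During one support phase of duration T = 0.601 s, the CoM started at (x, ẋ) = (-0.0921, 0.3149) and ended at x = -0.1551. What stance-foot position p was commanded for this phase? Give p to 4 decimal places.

p = 0.0721

ωT = 3.1227·0.601 = 1.876743; cosh(ωT) = 3.342640, sinh(ωT) = 3.189552
x(T) = p + (x₀−p)·cosh(ωT) + (ẋ₀/ω)·sinh(ωT) ⇒ p·(1 − cosh) = x(T) − x₀·cosh − (ẋ₀/ω)·sinh
numerator   = -0.1551 − (-0.0921)·3.342640 − (0.3149/3.1227)·3.189552 = -0.168884
denominator = 1 − 3.342640 = -2.342640
p = -0.168884 / -2.342640 = 0.0721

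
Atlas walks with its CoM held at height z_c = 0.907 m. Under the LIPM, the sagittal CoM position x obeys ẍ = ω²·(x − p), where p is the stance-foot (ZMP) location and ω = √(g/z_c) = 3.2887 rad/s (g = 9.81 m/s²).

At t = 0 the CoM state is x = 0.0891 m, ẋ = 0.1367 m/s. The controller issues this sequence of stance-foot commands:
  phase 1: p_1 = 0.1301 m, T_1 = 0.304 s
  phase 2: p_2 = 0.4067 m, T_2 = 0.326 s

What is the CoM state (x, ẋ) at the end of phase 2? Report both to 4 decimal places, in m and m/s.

phase 1: p=0.1301, T=0.304, ωT=0.999765, cosh=1.542804, sinh=1.174838; start (x,ẋ)=(0.089100, 0.136700) → end (x,ẋ)=(0.115679, 0.052490)
phase 2: p=0.4067, T=0.326, ωT=1.072116, cosh=1.631919, sinh=1.289636; start (x,ẋ)=(0.115679, 0.052490) → end (x,ẋ)=(-0.047639, -1.148626)

x = -0.0476, ẋ = -1.1486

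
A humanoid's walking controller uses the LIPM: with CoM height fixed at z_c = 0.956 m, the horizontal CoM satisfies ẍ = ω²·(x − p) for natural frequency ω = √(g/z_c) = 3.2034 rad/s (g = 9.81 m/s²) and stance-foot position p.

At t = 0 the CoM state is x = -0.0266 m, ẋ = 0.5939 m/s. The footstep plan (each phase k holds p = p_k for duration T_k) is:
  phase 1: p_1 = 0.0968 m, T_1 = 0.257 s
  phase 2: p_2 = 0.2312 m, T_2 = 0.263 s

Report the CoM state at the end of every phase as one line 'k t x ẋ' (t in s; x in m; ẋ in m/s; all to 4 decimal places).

1 0.2570 0.0996 0.4433
2 0.5200 0.1810 0.2116

phase 1: p=0.0968, T=0.257, ωT=0.823274, cosh=1.358469, sinh=0.919477; start (x,ẋ)=(-0.026600, 0.593900) → end (x,ẋ)=(0.099633, 0.443326)
phase 2: p=0.2312, T=0.263, ωT=0.842494, cosh=1.376393, sinh=0.945758; start (x,ẋ)=(0.099633, 0.443326) → end (x,ẋ)=(0.180998, 0.211590)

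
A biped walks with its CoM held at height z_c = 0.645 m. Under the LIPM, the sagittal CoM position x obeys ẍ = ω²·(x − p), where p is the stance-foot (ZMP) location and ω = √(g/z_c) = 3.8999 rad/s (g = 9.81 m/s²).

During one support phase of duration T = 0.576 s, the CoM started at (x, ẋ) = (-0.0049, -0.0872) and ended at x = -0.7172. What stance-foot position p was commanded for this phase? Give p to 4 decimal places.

ωT = 3.8999·0.576 = 2.246342; cosh(ωT) = 4.779441, sinh(ωT) = 4.673656
x(T) = p + (x₀−p)·cosh(ωT) + (ẋ₀/ω)·sinh(ωT) ⇒ p·(1 − cosh) = x(T) − x₀·cosh − (ẋ₀/ω)·sinh
numerator   = -0.7172 − (-0.0049)·4.779441 − (-0.0872/3.8999)·4.673656 = -0.589280
denominator = 1 − 4.779441 = -3.779441
p = -0.589280 / -3.779441 = 0.1559

p = 0.1559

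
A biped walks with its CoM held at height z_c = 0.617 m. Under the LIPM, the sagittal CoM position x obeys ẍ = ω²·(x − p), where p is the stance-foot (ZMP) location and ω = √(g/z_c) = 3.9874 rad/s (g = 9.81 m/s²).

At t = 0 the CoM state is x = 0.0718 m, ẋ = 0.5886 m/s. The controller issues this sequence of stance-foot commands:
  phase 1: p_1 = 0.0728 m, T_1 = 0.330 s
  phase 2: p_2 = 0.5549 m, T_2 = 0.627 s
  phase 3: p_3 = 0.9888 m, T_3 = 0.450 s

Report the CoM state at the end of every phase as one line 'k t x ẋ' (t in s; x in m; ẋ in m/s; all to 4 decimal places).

1 0.3300 0.3261 1.1692
2 0.9570 0.9262 1.6513
3 1.4070 2.0064 4.3737

phase 1: p=0.0728, T=0.330, ωT=1.315842, cosh=1.998068, sinh=1.729820; start (x,ẋ)=(0.071800, 0.588600) → end (x,ẋ)=(0.326149, 1.169166)
phase 2: p=0.5549, T=0.627, ωT=2.500100, cosh=6.132893, sinh=6.050817; start (x,ẋ)=(0.326149, 1.169166) → end (x,ẋ)=(0.926187, 1.651294)
phase 3: p=0.9888, T=0.450, ωT=1.794330, cosh=3.090841, sinh=2.924602; start (x,ẋ)=(0.926187, 1.651294) → end (x,ẋ)=(2.006432, 4.373718)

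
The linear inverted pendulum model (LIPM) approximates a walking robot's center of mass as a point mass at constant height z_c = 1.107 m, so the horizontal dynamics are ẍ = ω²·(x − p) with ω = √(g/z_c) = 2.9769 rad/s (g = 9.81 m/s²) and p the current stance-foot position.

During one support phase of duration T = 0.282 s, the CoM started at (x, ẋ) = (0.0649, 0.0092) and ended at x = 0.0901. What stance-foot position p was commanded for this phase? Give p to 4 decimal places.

ωT = 2.9769·0.282 = 0.839486; cosh(ωT) = 1.373554, sinh(ωT) = 0.941622
x(T) = p + (x₀−p)·cosh(ωT) + (ẋ₀/ω)·sinh(ωT) ⇒ p·(1 − cosh) = x(T) − x₀·cosh − (ẋ₀/ω)·sinh
numerator   = 0.0901 − (0.0649)·1.373554 − (0.0092/2.9769)·0.941622 = -0.001954
denominator = 1 − 1.373554 = -0.373554
p = -0.001954 / -0.373554 = 0.0052

p = 0.0052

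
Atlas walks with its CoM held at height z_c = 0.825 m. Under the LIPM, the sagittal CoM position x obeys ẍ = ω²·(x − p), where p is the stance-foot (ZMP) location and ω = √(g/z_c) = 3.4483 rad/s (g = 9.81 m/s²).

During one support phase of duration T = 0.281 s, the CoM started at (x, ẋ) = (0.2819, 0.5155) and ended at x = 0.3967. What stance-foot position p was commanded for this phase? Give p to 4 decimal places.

ωT = 3.4483·0.281 = 0.968972; cosh(ωT) = 1.507354, sinh(ωT) = 1.127881
x(T) = p + (x₀−p)·cosh(ωT) + (ẋ₀/ω)·sinh(ωT) ⇒ p·(1 − cosh) = x(T) − x₀·cosh − (ẋ₀/ω)·sinh
numerator   = 0.3967 − (0.2819)·1.507354 − (0.5155/3.4483)·1.127881 = -0.196834
denominator = 1 − 1.507354 = -0.507354
p = -0.196834 / -0.507354 = 0.3880

p = 0.3880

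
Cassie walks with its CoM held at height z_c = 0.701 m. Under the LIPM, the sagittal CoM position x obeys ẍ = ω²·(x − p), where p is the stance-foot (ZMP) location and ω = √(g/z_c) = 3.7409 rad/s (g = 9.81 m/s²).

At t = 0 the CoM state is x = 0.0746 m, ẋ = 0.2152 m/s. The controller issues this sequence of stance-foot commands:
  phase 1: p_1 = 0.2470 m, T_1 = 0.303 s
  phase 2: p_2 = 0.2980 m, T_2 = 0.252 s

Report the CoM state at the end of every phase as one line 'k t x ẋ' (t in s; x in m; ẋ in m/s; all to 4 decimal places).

phase 1: p=0.2470, T=0.303, ωT=1.133493, cosh=1.714197, sinh=1.392290; start (x,ẋ)=(0.074600, 0.215200) → end (x,ẋ)=(0.031566, -0.529036)
phase 2: p=0.2980, T=0.252, ωT=0.942707, cosh=1.478246, sinh=1.088674; start (x,ẋ)=(0.031566, -0.529036) → end (x,ẋ)=(-0.249815, -1.867132)

1 0.3030 0.0316 -0.5290
2 0.5550 -0.2498 -1.8671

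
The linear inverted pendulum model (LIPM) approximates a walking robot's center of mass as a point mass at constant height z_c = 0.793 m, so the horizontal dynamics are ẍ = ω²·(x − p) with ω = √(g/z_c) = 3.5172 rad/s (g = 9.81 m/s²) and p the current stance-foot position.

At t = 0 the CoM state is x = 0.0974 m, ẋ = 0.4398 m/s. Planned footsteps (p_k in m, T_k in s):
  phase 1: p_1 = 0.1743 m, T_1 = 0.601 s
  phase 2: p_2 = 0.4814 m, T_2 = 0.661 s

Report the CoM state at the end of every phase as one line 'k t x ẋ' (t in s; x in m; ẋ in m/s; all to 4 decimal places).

1 0.6010 0.3614 0.7439
2 1.2620 0.9331 1.7027

phase 1: p=0.1743, T=0.601, ωT=2.113837, cosh=4.200363, sinh=4.079589; start (x,ẋ)=(0.097400, 0.439800) → end (x,ẋ)=(0.361415, 0.743902)
phase 2: p=0.4814, T=0.661, ωT=2.324869, cosh=5.161569, sinh=5.063773; start (x,ẋ)=(0.361415, 0.743902) → end (x,ẋ)=(0.933096, 1.702729)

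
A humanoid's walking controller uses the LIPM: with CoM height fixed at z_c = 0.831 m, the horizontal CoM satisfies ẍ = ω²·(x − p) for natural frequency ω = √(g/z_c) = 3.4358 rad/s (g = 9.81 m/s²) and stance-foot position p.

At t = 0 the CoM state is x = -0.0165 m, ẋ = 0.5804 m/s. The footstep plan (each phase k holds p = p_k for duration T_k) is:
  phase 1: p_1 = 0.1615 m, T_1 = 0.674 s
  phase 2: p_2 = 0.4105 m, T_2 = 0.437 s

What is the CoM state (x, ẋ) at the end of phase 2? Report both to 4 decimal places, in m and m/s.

x = -0.3861, ẋ = -2.5202

phase 1: p=0.1615, T=0.674, ωT=2.315729, cosh=5.115501, sinh=5.016807; start (x,ẋ)=(-0.016500, 0.580400) → end (x,ẋ)=(0.098416, -0.099104)
phase 2: p=0.4105, T=0.437, ωT=1.501445, cosh=2.355488, sinh=2.132680; start (x,ẋ)=(0.098416, -0.099104) → end (x,ẋ)=(-0.386127, -2.520223)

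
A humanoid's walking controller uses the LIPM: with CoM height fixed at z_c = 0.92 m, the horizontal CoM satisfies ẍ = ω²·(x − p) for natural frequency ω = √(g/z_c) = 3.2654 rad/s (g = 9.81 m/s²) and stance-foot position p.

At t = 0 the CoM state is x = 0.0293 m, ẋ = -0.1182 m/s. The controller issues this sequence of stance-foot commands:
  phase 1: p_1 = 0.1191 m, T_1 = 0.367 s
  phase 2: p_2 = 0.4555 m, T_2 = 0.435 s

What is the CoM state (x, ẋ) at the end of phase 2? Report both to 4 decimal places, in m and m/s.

x = -1.1476, ẋ = -4.9566

phase 1: p=0.1191, T=0.367, ωT=1.198402, cosh=1.808245, sinh=1.506569; start (x,ẋ)=(0.029300, -0.118200) → end (x,ẋ)=(-0.097815, -0.655510)
phase 2: p=0.4555, T=0.435, ωT=1.420449, cosh=2.190292, sinh=1.948686; start (x,ẋ)=(-0.097815, -0.655510) → end (x,ẋ)=(-1.147609, -4.956634)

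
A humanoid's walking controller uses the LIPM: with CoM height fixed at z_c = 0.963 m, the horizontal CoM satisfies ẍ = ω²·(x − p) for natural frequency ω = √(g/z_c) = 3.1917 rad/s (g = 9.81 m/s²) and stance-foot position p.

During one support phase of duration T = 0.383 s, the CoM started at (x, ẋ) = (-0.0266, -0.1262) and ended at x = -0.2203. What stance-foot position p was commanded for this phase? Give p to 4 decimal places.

ωT = 3.1917·0.383 = 1.222421; cosh(ωT) = 1.844957, sinh(ωT) = 1.550441
x(T) = p + (x₀−p)·cosh(ωT) + (ẋ₀/ω)·sinh(ωT) ⇒ p·(1 − cosh) = x(T) − x₀·cosh − (ẋ₀/ω)·sinh
numerator   = -0.2203 − (-0.0266)·1.844957 − (-0.1262/3.1917)·1.550441 = -0.109920
denominator = 1 − 1.844957 = -0.844957
p = -0.109920 / -0.844957 = 0.1301

p = 0.1301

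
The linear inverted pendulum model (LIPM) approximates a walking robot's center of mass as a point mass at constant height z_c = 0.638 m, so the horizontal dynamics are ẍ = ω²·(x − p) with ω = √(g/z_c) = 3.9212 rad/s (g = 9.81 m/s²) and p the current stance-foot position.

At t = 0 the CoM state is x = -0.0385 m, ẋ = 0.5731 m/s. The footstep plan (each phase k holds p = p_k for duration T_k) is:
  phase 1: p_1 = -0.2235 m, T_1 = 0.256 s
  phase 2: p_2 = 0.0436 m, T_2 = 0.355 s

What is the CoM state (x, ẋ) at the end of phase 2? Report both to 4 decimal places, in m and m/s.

phase 1: p=-0.2235, T=0.256, ωT=1.003827, cosh=1.547590, sinh=1.181115; start (x,ẋ)=(-0.038500, 0.573100) → end (x,ẋ)=(0.235429, 1.743731)
phase 2: p=0.0436, T=0.355, ωT=1.392026, cosh=2.135782, sinh=1.887211; start (x,ẋ)=(0.235429, 1.743731) → end (x,ẋ)=(1.292535, 5.143789)

x = 1.2925, ẋ = 5.1438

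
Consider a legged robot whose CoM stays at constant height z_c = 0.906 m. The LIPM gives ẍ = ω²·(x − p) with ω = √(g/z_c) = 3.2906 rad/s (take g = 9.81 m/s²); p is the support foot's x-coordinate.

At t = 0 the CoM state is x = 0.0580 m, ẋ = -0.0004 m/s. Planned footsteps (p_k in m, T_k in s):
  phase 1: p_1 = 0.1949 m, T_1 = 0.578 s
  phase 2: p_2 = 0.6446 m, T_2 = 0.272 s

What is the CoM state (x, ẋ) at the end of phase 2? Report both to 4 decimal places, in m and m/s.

x = -1.1250, ẋ = -5.1910

phase 1: p=0.1949, T=0.578, ωT=1.901967, cosh=3.424166, sinh=3.274891; start (x,ẋ)=(0.058000, -0.000400) → end (x,ẋ)=(-0.274266, -1.476653)
phase 2: p=0.6446, T=0.272, ωT=0.895043, cosh=1.428016, sinh=1.019426; start (x,ẋ)=(-0.274266, -1.476653) → end (x,ẋ)=(-1.125022, -5.191042)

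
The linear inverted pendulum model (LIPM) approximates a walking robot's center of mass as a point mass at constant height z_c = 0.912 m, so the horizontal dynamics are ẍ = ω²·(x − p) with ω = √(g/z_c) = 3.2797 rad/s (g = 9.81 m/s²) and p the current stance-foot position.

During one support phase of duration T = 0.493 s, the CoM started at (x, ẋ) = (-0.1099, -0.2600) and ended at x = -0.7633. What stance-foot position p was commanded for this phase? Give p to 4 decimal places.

ωT = 3.2797·0.493 = 1.616892; cosh(ωT) = 2.617962, sinh(ωT) = 2.419448
x(T) = p + (x₀−p)·cosh(ωT) + (ẋ₀/ω)·sinh(ωT) ⇒ p·(1 − cosh) = x(T) − x₀·cosh − (ẋ₀/ω)·sinh
numerator   = -0.7633 − (-0.1099)·2.617962 − (-0.2600/3.2797)·2.419448 = -0.283783
denominator = 1 − 2.617962 = -1.617962
p = -0.283783 / -1.617962 = 0.1754

p = 0.1754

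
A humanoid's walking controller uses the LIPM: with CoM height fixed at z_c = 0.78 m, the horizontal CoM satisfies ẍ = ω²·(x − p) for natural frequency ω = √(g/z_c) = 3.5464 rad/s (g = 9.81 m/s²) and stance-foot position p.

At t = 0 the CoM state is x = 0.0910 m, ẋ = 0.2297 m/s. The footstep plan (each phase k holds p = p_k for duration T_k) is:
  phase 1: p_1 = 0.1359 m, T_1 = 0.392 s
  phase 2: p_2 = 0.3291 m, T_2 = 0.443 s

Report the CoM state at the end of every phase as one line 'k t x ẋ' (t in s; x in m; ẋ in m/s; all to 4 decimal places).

phase 1: p=0.1359, T=0.392, ωT=1.390189, cosh=2.132318, sinh=1.883290; start (x,ẋ)=(0.091000, 0.229700) → end (x,ẋ)=(0.162139, 0.189911)
phase 2: p=0.3291, T=0.443, ωT=1.571055, cosh=2.509774, sinh=2.301949; start (x,ẋ)=(0.162139, 0.189911) → end (x,ẋ)=(0.033337, -0.886371)

1 0.3920 0.1621 0.1899
2 0.8350 0.0333 -0.8864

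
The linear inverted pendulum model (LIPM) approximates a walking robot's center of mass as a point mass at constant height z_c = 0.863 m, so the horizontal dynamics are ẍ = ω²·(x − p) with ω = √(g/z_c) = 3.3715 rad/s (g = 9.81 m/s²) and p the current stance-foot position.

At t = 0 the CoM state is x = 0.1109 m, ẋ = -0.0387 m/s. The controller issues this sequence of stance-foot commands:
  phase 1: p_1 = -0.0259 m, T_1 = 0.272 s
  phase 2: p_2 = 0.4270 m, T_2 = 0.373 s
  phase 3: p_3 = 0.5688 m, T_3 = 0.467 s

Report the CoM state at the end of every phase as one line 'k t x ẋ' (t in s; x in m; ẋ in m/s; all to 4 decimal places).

phase 1: p=-0.0259, T=0.272, ωT=0.917048, cosh=1.450796, sinh=1.051098; start (x,ẋ)=(0.110900, -0.038700) → end (x,ẋ)=(0.160504, 0.428643)
phase 2: p=0.4270, T=0.373, ωT=1.257570, cosh=1.900604, sinh=1.616260; start (x,ẋ)=(0.160504, 0.428643) → end (x,ẋ)=(0.125983, -0.637516)
phase 3: p=0.5688, T=0.467, ωT=1.574491, cosh=2.517697, sinh=2.310584; start (x,ẋ)=(0.125983, -0.637516) → end (x,ẋ)=(-0.982987, -5.054677)

1 0.2720 0.1605 0.4286
2 0.6450 0.1260 -0.6375
3 1.1120 -0.9830 -5.0547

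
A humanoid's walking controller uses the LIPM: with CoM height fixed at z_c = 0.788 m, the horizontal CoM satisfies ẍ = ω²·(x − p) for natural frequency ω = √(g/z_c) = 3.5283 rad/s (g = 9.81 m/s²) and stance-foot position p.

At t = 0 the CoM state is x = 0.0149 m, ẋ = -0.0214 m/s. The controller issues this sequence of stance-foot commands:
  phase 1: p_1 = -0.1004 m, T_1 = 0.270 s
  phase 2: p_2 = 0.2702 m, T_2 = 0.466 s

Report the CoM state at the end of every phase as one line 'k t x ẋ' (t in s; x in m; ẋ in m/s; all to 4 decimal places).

1 0.2700 0.0646 0.4170
2 0.7360 0.0127 -0.6879

phase 1: p=-0.1004, T=0.270, ωT=0.952641, cosh=1.489134, sinh=1.103413; start (x,ẋ)=(0.014900, -0.021400) → end (x,ẋ)=(0.064605, 0.417015)
phase 2: p=0.2702, T=0.466, ωT=1.644188, cosh=2.684986, sinh=2.491817; start (x,ẋ)=(0.064605, 0.417015) → end (x,ẋ)=(0.012691, -0.687888)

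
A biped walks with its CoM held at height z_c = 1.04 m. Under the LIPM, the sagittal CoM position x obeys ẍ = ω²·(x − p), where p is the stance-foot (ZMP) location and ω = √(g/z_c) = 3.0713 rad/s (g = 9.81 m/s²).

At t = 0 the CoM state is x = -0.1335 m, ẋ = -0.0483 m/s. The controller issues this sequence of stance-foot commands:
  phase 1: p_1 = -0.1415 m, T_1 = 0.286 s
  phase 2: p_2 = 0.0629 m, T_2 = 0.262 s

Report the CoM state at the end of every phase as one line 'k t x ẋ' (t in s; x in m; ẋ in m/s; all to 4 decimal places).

1 0.2860 -0.1459 -0.0437
2 0.5480 -0.2299 -0.6321

phase 1: p=-0.1415, T=0.286, ωT=0.878392, cosh=1.411238, sinh=0.995788; start (x,ẋ)=(-0.133500, -0.048300) → end (x,ẋ)=(-0.145870, -0.043696)
phase 2: p=0.0629, T=0.262, ωT=0.804681, cosh=1.341606, sinh=0.894376; start (x,ẋ)=(-0.145870, -0.043696) → end (x,ẋ)=(-0.229912, -0.632092)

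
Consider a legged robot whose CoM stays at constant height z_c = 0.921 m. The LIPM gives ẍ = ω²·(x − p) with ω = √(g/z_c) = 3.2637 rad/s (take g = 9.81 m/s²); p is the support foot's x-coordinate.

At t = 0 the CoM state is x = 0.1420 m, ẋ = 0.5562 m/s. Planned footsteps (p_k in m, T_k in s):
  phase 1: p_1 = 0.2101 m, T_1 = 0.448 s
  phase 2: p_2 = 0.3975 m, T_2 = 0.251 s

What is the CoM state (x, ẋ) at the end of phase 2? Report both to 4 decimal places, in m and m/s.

x = 0.6323, ẋ = 1.1154

phase 1: p=0.2101, T=0.448, ωT=1.462138, cosh=2.273457, sinh=2.041717; start (x,ẋ)=(0.142000, 0.556200) → end (x,ẋ)=(0.403227, 0.810709)
phase 2: p=0.3975, T=0.251, ωT=0.819189, cosh=1.354724, sinh=0.913935; start (x,ẋ)=(0.403227, 0.810709) → end (x,ẋ)=(0.632282, 1.115370)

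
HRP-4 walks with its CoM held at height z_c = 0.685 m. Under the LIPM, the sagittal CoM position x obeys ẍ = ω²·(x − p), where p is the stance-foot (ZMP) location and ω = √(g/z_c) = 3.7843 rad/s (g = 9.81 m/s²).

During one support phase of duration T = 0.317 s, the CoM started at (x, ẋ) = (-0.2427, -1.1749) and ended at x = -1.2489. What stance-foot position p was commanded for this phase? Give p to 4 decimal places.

ωT = 3.7843·0.317 = 1.199623; cosh(ωT) = 1.810087, sinh(ωT) = 1.508779
x(T) = p + (x₀−p)·cosh(ωT) + (ẋ₀/ω)·sinh(ωT) ⇒ p·(1 − cosh) = x(T) − x₀·cosh − (ẋ₀/ω)·sinh
numerator   = -1.2489 − (-0.2427)·1.810087 − (-1.1749/3.7843)·1.508779 = -0.341166
denominator = 1 − 1.810087 = -0.810087
p = -0.341166 / -0.810087 = 0.4211

p = 0.4211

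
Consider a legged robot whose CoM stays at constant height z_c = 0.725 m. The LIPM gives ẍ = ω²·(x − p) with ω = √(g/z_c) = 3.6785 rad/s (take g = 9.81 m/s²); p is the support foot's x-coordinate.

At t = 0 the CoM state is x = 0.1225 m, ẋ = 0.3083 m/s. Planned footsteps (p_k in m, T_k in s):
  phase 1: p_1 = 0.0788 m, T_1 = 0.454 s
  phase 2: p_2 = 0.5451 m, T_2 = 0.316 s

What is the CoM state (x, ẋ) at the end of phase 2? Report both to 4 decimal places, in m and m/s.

x = 0.8085, ẋ = 1.5140

phase 1: p=0.0788, T=0.454, ωT=1.670039, cosh=2.750307, sinh=2.562068; start (x,ẋ)=(0.122500, 0.308300) → end (x,ẋ)=(0.413719, 1.259773)
phase 2: p=0.5451, T=0.316, ωT=1.162406, cosh=1.755175, sinh=1.442442; start (x,ẋ)=(0.413719, 1.259773) → end (x,ẋ)=(0.808495, 1.514011)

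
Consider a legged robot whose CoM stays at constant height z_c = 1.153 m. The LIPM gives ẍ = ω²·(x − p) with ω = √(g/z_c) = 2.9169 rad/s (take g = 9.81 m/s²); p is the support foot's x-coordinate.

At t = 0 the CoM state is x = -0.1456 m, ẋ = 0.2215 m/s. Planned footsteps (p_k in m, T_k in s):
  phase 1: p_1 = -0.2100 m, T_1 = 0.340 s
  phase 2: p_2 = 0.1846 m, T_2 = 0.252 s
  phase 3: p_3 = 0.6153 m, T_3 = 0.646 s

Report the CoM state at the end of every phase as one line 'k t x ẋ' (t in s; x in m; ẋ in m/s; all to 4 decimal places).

phase 1: p=-0.2100, T=0.340, ωT=0.991746, cosh=1.533433, sinh=1.162504; start (x,ẋ)=(-0.145600, 0.221500) → end (x,ẋ)=(-0.022970, 0.558030)
phase 2: p=0.1846, T=0.252, ωT=0.735059, cosh=1.282541, sinh=0.803064; start (x,ẋ)=(-0.022970, 0.558030) → end (x,ẋ)=(0.072016, 0.229472)
phase 3: p=0.6153, T=0.646, ωT=1.884317, cosh=3.366896, sinh=3.214964; start (x,ẋ)=(0.072016, 0.229472) → end (x,ẋ)=(-0.960958, -4.322156)

1 0.3400 -0.0230 0.5580
2 0.5920 0.0720 0.2295
3 1.2380 -0.9610 -4.3222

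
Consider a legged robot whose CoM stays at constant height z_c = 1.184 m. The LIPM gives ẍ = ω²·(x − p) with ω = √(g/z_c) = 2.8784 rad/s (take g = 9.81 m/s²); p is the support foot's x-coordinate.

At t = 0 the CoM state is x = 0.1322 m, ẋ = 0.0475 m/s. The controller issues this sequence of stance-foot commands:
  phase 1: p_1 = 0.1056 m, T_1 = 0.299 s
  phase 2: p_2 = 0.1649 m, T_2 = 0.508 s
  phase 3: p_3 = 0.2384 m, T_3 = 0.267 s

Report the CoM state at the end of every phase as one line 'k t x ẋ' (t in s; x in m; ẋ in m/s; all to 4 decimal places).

phase 1: p=0.1056, T=0.299, ωT=0.860642, cosh=1.393784, sinh=0.970893; start (x,ẋ)=(0.132200, 0.047500) → end (x,ẋ)=(0.158697, 0.140542)
phase 2: p=0.1649, T=0.508, ωT=1.462227, cosh=2.273640, sinh=2.041920; start (x,ẋ)=(0.158697, 0.140542) → end (x,ẋ)=(0.250495, 0.283081)
phase 3: p=0.2384, T=0.267, ωT=0.768533, cosh=1.310146, sinh=0.846453; start (x,ẋ)=(0.250495, 0.283081) → end (x,ẋ)=(0.337492, 0.400346)

1 0.2990 0.1587 0.1405
2 0.8070 0.2505 0.2831
3 1.0740 0.3375 0.4003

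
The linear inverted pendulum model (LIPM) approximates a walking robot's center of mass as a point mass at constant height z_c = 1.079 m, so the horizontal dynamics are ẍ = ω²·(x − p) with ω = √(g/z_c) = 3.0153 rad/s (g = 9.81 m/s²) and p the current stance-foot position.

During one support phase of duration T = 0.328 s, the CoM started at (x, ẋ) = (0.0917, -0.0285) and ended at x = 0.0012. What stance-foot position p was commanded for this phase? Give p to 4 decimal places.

ωT = 3.0153·0.328 = 0.989018; cosh(ωT) = 1.530268, sinh(ωT) = 1.158326
x(T) = p + (x₀−p)·cosh(ωT) + (ẋ₀/ω)·sinh(ωT) ⇒ p·(1 − cosh) = x(T) − x₀·cosh − (ẋ₀/ω)·sinh
numerator   = 0.0012 − (0.0917)·1.530268 − (-0.0285/3.0153)·1.158326 = -0.128177
denominator = 1 − 1.530268 = -0.530268
p = -0.128177 / -0.530268 = 0.2417

p = 0.2417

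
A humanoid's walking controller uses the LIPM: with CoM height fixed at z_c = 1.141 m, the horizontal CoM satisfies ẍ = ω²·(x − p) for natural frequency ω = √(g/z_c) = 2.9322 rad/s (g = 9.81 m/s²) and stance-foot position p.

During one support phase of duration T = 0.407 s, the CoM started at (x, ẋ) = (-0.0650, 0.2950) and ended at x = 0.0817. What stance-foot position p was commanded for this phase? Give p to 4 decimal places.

ωT = 2.9322·0.407 = 1.193405; cosh(ωT) = 1.800741, sinh(ωT) = 1.497554
x(T) = p + (x₀−p)·cosh(ωT) + (ẋ₀/ω)·sinh(ωT) ⇒ p·(1 − cosh) = x(T) − x₀·cosh − (ẋ₀/ω)·sinh
numerator   = 0.0817 − (-0.0650)·1.800741 − (0.2950/2.9322)·1.497554 = 0.048084
denominator = 1 − 1.800741 = -0.800741
p = 0.048084 / -0.800741 = -0.0600

p = -0.0600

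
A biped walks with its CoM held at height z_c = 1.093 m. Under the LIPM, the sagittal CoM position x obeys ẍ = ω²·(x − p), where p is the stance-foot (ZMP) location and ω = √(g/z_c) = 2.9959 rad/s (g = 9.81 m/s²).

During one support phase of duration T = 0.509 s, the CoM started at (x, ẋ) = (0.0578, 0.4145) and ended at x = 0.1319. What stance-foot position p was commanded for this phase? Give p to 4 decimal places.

p = 0.2204

ωT = 2.9959·0.509 = 1.524913; cosh(ωT) = 2.406192, sinh(ωT) = 2.188552
x(T) = p + (x₀−p)·cosh(ωT) + (ẋ₀/ω)·sinh(ωT) ⇒ p·(1 − cosh) = x(T) − x₀·cosh − (ẋ₀/ω)·sinh
numerator   = 0.1319 − (0.0578)·2.406192 − (0.4145/2.9959)·2.188552 = -0.309977
denominator = 1 − 2.406192 = -1.406192
p = -0.309977 / -1.406192 = 0.2204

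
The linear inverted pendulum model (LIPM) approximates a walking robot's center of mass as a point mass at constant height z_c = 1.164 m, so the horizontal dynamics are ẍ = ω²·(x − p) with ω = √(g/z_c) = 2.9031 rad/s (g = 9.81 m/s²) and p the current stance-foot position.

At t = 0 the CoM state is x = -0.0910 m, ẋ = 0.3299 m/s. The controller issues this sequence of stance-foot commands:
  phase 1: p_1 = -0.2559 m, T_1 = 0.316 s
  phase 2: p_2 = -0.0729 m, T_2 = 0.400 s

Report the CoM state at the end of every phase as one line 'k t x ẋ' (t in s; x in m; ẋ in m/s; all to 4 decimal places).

1 0.3160 0.1029 0.9821
2 0.7160 0.7227 2.4573

phase 1: p=-0.2559, T=0.316, ωT=0.917380, cosh=1.451144, sinh=1.051579; start (x,ẋ)=(-0.091000, 0.329900) → end (x,ẋ)=(0.102892, 0.982146)
phase 2: p=-0.0729, T=0.400, ωT=1.161240, cosh=1.753494, sinh=1.440397; start (x,ẋ)=(0.102892, 0.982146) → end (x,ẋ)=(0.722650, 2.457283)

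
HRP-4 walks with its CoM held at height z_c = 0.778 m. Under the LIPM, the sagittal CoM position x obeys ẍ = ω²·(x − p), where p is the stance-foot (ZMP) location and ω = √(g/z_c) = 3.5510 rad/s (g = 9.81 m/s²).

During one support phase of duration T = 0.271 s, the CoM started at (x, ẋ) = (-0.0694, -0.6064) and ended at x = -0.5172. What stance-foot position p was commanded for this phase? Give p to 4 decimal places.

ωT = 3.5510·0.271 = 0.962321; cosh(ωT) = 1.499885, sinh(ωT) = 1.117880
x(T) = p + (x₀−p)·cosh(ωT) + (ẋ₀/ω)·sinh(ωT) ⇒ p·(1 − cosh) = x(T) − x₀·cosh − (ẋ₀/ω)·sinh
numerator   = -0.5172 − (-0.0694)·1.499885 − (-0.6064/3.5510)·1.117880 = -0.222209
denominator = 1 − 1.499885 = -0.499885
p = -0.222209 / -0.499885 = 0.4445

p = 0.4445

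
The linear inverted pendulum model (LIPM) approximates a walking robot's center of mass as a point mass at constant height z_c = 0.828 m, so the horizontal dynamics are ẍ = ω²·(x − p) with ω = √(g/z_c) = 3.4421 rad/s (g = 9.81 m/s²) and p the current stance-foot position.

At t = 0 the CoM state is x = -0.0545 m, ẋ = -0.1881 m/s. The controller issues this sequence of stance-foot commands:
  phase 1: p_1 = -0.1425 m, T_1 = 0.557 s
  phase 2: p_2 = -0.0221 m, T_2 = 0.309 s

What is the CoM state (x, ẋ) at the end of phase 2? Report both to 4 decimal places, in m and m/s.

x = 0.1150, ẋ = 0.5899

phase 1: p=-0.1425, T=0.557, ωT=1.917250, cosh=3.474618, sinh=3.327607; start (x,ẋ)=(-0.054500, -0.188100) → end (x,ẋ)=(-0.018577, 0.354373)
phase 2: p=-0.0221, T=0.309, ωT=1.063609, cosh=1.621007, sinh=1.275799; start (x,ẋ)=(-0.018577, 0.354373) → end (x,ẋ)=(0.114958, 0.589912)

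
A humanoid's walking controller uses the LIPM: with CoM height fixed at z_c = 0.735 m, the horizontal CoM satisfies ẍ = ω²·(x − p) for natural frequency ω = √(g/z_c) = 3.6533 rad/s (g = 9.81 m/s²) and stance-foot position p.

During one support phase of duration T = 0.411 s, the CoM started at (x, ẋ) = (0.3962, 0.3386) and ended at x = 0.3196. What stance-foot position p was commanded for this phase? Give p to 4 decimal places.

ωT = 3.6533·0.411 = 1.501506; cosh(ωT) = 2.355620, sinh(ωT) = 2.132825
x(T) = p + (x₀−p)·cosh(ωT) + (ẋ₀/ω)·sinh(ωT) ⇒ p·(1 − cosh) = x(T) − x₀·cosh − (ẋ₀/ω)·sinh
numerator   = 0.3196 − (0.3962)·2.355620 − (0.3386/3.6533)·2.132825 = -0.811374
denominator = 1 − 2.355620 = -1.355620
p = -0.811374 / -1.355620 = 0.5985

p = 0.5985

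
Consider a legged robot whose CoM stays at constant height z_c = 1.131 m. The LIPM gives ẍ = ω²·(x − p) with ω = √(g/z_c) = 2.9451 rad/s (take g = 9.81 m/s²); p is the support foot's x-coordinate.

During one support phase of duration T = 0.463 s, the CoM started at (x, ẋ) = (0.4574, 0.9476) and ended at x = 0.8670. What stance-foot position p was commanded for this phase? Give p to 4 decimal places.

ωT = 2.9451·0.463 = 1.363581; cosh(ωT) = 2.082957, sinh(ωT) = 1.827214
x(T) = p + (x₀−p)·cosh(ωT) + (ẋ₀/ω)·sinh(ωT) ⇒ p·(1 − cosh) = x(T) − x₀·cosh − (ẋ₀/ω)·sinh
numerator   = 0.8670 − (0.4574)·2.082957 − (0.9476/2.9451)·1.827214 = -0.673660
denominator = 1 − 2.082957 = -1.082957
p = -0.673660 / -1.082957 = 0.6221

p = 0.6221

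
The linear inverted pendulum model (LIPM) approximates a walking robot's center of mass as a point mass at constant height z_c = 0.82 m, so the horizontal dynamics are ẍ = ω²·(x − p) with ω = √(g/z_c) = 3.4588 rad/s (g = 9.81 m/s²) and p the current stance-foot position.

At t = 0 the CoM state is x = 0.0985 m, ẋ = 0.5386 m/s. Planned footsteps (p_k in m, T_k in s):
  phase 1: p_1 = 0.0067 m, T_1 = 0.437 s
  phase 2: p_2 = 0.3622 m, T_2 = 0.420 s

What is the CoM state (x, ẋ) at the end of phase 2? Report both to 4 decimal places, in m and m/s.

x = 1.9575, ẋ = 5.8169

phase 1: p=0.0067, T=0.437, ωT=1.511496, cosh=2.377043, sinh=2.156463; start (x,ẋ)=(0.098500, 0.538600) → end (x,ẋ)=(0.560714, 1.964991)
phase 2: p=0.3622, T=0.420, ωT=1.452696, cosh=2.254281, sinh=2.020342; start (x,ẋ)=(0.560714, 1.964991) → end (x,ẋ)=(1.957491, 5.816851)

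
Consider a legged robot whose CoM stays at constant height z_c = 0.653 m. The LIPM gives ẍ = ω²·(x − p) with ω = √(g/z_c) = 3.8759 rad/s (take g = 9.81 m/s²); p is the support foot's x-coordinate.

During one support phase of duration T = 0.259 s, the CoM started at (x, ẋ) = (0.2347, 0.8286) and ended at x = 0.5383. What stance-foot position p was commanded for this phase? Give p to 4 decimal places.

ωT = 3.8759·0.259 = 1.003858; cosh(ωT) = 1.547626, sinh(ωT) = 1.181163
x(T) = p + (x₀−p)·cosh(ωT) + (ẋ₀/ω)·sinh(ωT) ⇒ p·(1 − cosh) = x(T) − x₀·cosh − (ẋ₀/ω)·sinh
numerator   = 0.5383 − (0.2347)·1.547626 − (0.8286/3.8759)·1.181163 = -0.077440
denominator = 1 − 1.547626 = -0.547626
p = -0.077440 / -0.547626 = 0.1414

p = 0.1414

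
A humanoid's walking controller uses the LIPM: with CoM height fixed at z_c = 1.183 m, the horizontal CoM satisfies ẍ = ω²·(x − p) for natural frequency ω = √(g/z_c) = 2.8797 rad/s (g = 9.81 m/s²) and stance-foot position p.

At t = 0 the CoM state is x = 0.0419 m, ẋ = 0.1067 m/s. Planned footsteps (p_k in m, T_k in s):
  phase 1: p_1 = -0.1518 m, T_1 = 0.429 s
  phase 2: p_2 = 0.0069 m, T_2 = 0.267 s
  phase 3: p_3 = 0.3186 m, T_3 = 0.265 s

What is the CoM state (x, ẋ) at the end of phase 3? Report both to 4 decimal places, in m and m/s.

x = 1.3687, ẋ = 3.5128

phase 1: p=-0.1518, T=0.429, ωT=1.235391, cosh=1.865223, sinh=1.574502; start (x,ẋ)=(0.041900, 0.106700) → end (x,ẋ)=(0.267833, 1.077273)
phase 2: p=0.0069, T=0.267, ωT=0.768880, cosh=1.310440, sinh=0.846908; start (x,ẋ)=(0.267833, 1.077273) → end (x,ẋ)=(0.665658, 2.048076)
phase 3: p=0.3186, T=0.265, ωT=0.763121, cosh=1.305584, sinh=0.839375; start (x,ẋ)=(0.665658, 2.048076) → end (x,ẋ)=(1.368687, 3.512827)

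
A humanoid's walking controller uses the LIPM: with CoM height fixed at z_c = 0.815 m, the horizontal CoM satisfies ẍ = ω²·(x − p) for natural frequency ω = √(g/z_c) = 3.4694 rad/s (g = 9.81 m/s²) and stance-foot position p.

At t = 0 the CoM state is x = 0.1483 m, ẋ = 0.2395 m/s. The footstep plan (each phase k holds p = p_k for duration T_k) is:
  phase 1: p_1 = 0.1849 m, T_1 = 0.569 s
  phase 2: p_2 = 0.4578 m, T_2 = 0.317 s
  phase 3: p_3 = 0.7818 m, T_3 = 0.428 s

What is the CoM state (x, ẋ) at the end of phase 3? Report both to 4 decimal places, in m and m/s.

phase 1: p=0.1849, T=0.569, ωT=1.974089, cosh=3.669471, sinh=3.530583; start (x,ẋ)=(0.148300, 0.239500) → end (x,ẋ)=(0.294321, 0.430525)
phase 2: p=0.4578, T=0.317, ωT=1.099800, cosh=1.668251, sinh=1.335313; start (x,ẋ)=(0.294321, 0.430525) → end (x,ẋ)=(0.350778, -0.039132)
phase 3: p=0.7818, T=0.428, ωT=1.484903, cosh=2.320531, sinh=2.094007; start (x,ẋ)=(0.350778, -0.039132) → end (x,ẋ)=(-0.242019, -3.222162)

x = -0.2420, ẋ = -3.2222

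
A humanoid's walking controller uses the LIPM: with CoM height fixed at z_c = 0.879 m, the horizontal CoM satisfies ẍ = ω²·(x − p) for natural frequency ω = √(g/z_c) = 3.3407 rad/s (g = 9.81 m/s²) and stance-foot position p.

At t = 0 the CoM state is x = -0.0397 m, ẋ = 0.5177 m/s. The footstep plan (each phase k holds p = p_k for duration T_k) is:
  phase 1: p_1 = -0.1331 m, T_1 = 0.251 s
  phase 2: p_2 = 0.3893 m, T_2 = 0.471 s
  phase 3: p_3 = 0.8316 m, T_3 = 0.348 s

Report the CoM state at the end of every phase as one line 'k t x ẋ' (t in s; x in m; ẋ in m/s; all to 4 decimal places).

1 0.2510 0.1408 1.0040
2 0.7220 0.4579 0.6095
3 1.0700 0.4389 -0.7310

phase 1: p=-0.1331, T=0.251, ωT=0.838516, cosh=1.372642, sinh=0.940290; start (x,ẋ)=(-0.039700, 0.517700) → end (x,ẋ)=(0.140819, 1.004007)
phase 2: p=0.3893, T=0.471, ωT=1.573470, cosh=2.515340, sinh=2.308015; start (x,ẋ)=(0.140819, 1.004007) → end (x,ẋ)=(0.457932, 0.609535)
phase 3: p=0.8316, T=0.348, ωT=1.162564, cosh=1.755403, sinh=1.442719; start (x,ẋ)=(0.457932, 0.609535) → end (x,ẋ)=(0.438897, -0.730984)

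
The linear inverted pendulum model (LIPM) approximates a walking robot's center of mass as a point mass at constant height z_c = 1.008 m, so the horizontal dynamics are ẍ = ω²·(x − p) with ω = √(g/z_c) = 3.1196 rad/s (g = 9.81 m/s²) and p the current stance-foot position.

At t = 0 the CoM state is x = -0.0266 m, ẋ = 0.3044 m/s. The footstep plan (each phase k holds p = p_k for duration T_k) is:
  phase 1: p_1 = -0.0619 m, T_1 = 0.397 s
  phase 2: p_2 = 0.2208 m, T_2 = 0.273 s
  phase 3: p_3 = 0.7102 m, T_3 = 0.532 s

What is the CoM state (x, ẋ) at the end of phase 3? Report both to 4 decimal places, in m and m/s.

phase 1: p=-0.0619, T=0.397, ωT=1.238481, cosh=1.870097, sinh=1.580272; start (x,ẋ)=(-0.026600, 0.304400) → end (x,ẋ)=(0.158312, 0.743280)
phase 2: p=0.2208, T=0.273, ωT=0.851651, cosh=1.385111, sinh=0.958401; start (x,ẋ)=(0.158312, 0.743280) → end (x,ẋ)=(0.362597, 0.842697)
phase 3: p=0.7102, T=0.532, ωT=1.659627, cosh=2.723780, sinh=2.533570; start (x,ẋ)=(0.362597, 0.842697) → end (x,ẋ)=(0.447799, -0.452036)

x = 0.4478, ẋ = -0.4520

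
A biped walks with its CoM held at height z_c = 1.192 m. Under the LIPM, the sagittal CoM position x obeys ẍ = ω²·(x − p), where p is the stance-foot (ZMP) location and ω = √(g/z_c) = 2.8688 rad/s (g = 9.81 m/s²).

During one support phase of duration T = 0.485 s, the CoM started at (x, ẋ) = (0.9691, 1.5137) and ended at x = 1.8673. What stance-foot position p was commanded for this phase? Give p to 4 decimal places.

ωT = 2.8688·0.485 = 1.391368; cosh(ωT) = 2.134540, sinh(ωT) = 1.885806
x(T) = p + (x₀−p)·cosh(ωT) + (ẋ₀/ω)·sinh(ωT) ⇒ p·(1 − cosh) = x(T) − x₀·cosh − (ẋ₀/ω)·sinh
numerator   = 1.8673 − (0.9691)·2.134540 − (1.5137/2.8688)·1.885806 = -1.196314
denominator = 1 − 2.134540 = -1.134540
p = -1.196314 / -1.134540 = 1.0544

p = 1.0544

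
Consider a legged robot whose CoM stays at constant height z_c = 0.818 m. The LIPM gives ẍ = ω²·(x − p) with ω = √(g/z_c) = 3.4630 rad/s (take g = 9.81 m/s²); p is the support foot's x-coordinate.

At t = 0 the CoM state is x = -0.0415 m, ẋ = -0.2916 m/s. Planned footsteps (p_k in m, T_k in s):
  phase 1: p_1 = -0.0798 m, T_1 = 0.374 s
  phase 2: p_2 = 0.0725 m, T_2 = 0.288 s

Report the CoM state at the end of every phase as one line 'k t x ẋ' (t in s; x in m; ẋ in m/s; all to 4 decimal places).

phase 1: p=-0.0798, T=0.374, ωT=1.295162, cosh=1.962720, sinh=1.688867; start (x,ẋ)=(-0.041500, -0.291600) → end (x,ẋ)=(-0.146838, -0.348330)
phase 2: p=0.0725, T=0.288, ωT=0.997344, cosh=1.539965, sinh=1.171107; start (x,ẋ)=(-0.146838, -0.348330) → end (x,ẋ)=(-0.383070, -1.425950)

1 0.3740 -0.1468 -0.3483
2 0.6620 -0.3831 -1.4260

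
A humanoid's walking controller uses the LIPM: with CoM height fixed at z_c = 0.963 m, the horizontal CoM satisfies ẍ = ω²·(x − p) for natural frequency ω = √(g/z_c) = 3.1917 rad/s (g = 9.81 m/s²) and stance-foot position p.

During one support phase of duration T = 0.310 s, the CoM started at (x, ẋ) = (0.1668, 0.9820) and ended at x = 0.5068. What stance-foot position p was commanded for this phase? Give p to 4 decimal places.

p = 0.1980

ωT = 3.1917·0.310 = 0.989427; cosh(ωT) = 1.530741, sinh(ωT) = 1.158952
x(T) = p + (x₀−p)·cosh(ωT) + (ẋ₀/ω)·sinh(ωT) ⇒ p·(1 − cosh) = x(T) − x₀·cosh − (ẋ₀/ω)·sinh
numerator   = 0.5068 − (0.1668)·1.530741 − (0.9820/3.1917)·1.158952 = -0.105106
denominator = 1 − 1.530741 = -0.530741
p = -0.105106 / -0.530741 = 0.1980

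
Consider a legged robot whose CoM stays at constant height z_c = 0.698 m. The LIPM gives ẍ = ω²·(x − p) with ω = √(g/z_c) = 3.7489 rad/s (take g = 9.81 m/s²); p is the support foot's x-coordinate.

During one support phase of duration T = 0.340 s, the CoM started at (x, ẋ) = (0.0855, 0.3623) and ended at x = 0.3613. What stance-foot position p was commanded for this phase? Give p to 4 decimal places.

ωT = 3.7489·0.340 = 1.274626; cosh(ωT) = 1.928449, sinh(ωT) = 1.648914
x(T) = p + (x₀−p)·cosh(ωT) + (ẋ₀/ω)·sinh(ωT) ⇒ p·(1 − cosh) = x(T) − x₀·cosh − (ẋ₀/ω)·sinh
numerator   = 0.3613 − (0.0855)·1.928449 − (0.3623/3.7489)·1.648914 = 0.037064
denominator = 1 − 1.928449 = -0.928449
p = 0.037064 / -0.928449 = -0.0399

p = -0.0399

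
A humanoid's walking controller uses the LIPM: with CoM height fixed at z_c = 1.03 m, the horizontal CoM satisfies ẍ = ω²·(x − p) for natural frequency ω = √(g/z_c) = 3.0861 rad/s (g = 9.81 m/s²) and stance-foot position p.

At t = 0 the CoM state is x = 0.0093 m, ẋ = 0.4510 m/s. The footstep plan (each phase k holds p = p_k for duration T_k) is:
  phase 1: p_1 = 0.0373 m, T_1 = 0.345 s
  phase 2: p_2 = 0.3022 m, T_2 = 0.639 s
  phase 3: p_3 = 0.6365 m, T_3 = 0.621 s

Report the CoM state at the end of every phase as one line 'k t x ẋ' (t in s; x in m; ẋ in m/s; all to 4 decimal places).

phase 1: p=0.0373, T=0.345, ωT=1.064704, cosh=1.622406, sinh=1.277576; start (x,ẋ)=(0.009300, 0.451000) → end (x,ẋ)=(0.178577, 0.621309)
phase 2: p=0.3022, T=0.639, ωT=1.972018, cosh=3.662168, sinh=3.522993; start (x,ẋ)=(0.178577, 0.621309) → end (x,ẋ)=(0.558736, 0.931264)
phase 3: p=0.6365, T=0.621, ωT=1.916468, cosh=3.472018, sinh=3.324892; start (x,ẋ)=(0.558736, 0.931264) → end (x,ẋ)=(1.369824, 2.435433)

1 0.3450 0.1786 0.6213
2 0.9840 0.5587 0.9313
3 1.6050 1.3698 2.4354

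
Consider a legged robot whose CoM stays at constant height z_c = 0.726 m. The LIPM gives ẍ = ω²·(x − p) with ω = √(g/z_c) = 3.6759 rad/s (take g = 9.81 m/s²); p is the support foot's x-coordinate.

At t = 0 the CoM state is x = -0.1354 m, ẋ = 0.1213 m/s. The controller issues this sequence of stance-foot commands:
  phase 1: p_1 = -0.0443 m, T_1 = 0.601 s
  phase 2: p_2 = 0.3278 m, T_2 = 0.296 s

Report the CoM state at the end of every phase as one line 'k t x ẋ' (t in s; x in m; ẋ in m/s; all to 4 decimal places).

phase 1: p=-0.0443, T=0.601, ωT=2.209216, cosh=4.609179, sinh=4.499392; start (x,ẋ)=(-0.135400, 0.121300) → end (x,ẋ)=(-0.315722, -0.947638)
phase 2: p=0.3278, T=0.296, ωT=1.088066, cosh=1.652698, sinh=1.315831; start (x,ẋ)=(-0.315722, -0.947638) → end (x,ẋ)=(-1.074966, -4.678787)

1 0.6010 -0.3157 -0.9476
2 0.8970 -1.0750 -4.6788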